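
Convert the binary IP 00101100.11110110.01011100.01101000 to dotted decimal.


00101100 = 44
11110110 = 246
01011100 = 92
01101000 = 104
IP: 44.246.92.104


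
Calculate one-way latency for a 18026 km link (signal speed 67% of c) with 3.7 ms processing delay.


Speed = 0.67 * 3e5 km/s = 201000 km/s
Propagation delay = 18026 / 201000 = 0.0897 s = 89.6816 ms
Processing delay = 3.7 ms
Total one-way latency = 93.3816 ms


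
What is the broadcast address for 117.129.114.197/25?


Network: 117.129.114.128/25
Host bits = 7
Set all host bits to 1:
Broadcast: 117.129.114.255


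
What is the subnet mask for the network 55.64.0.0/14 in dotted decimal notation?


/14 means 14 network bits, 18 host bits
Binary: 11111111111111000000000000000000
Mask: 255.252.0.0


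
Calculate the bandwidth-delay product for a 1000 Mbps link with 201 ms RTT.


BDP = bandwidth * RTT
= 1000 Mbps * 201 ms
= 1000 * 1e6 * 201 / 1000 bits
= 201000000 bits
= 25125000 bytes
= 24536.1328 KB
BDP = 201000000 bits (25125000 bytes)


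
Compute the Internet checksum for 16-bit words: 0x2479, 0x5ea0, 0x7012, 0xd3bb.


Sum all words (with carry folding):
+ 0x2479 = 0x2479
+ 0x5ea0 = 0x8319
+ 0x7012 = 0xf32b
+ 0xd3bb = 0xc6e7
One's complement: ~0xc6e7
Checksum = 0x3918


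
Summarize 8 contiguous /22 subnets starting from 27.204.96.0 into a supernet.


Original prefix: /22
Number of subnets: 8 = 2^3
New prefix = 22 - 3 = 19
Supernet: 27.204.96.0/19


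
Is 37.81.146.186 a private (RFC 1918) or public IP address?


RFC 1918 private ranges:
  10.0.0.0/8 (10.0.0.0 - 10.255.255.255)
  172.16.0.0/12 (172.16.0.0 - 172.31.255.255)
  192.168.0.0/16 (192.168.0.0 - 192.168.255.255)
Public (not in any RFC 1918 range)


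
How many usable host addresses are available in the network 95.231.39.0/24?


Host bits = 32 - 24 = 8
Total addresses = 2^8 = 256
Usable = total - 2 (network and broadcast)
Usable hosts: 254


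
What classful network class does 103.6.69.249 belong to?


First octet: 103
Binary: 01100111
0xxxxxxx -> Class A (1-126)
Class A, default mask 255.0.0.0 (/8)


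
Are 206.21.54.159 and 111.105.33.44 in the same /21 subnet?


Mask: 255.255.248.0
206.21.54.159 AND mask = 206.21.48.0
111.105.33.44 AND mask = 111.105.32.0
No, different subnets (206.21.48.0 vs 111.105.32.0)


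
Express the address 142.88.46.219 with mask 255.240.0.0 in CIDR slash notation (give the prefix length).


Binary: 11111111.11110000.00000000.00000000
Count leading 1s
Prefix: /12


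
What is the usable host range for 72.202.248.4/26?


Network: 72.202.248.0
Broadcast: 72.202.248.63
First usable = network + 1
Last usable = broadcast - 1
Range: 72.202.248.1 to 72.202.248.62


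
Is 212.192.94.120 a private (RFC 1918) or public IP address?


RFC 1918 private ranges:
  10.0.0.0/8 (10.0.0.0 - 10.255.255.255)
  172.16.0.0/12 (172.16.0.0 - 172.31.255.255)
  192.168.0.0/16 (192.168.0.0 - 192.168.255.255)
Public (not in any RFC 1918 range)


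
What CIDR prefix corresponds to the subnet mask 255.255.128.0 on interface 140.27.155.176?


Binary: 11111111.11111111.10000000.00000000
Count leading 1s
Prefix: /17


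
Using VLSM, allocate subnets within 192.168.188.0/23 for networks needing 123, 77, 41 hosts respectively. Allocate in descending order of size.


123 hosts -> /25 (126 usable): 192.168.188.0/25
77 hosts -> /25 (126 usable): 192.168.188.128/25
41 hosts -> /26 (62 usable): 192.168.189.0/26
Allocation: 192.168.188.0/25 (123 hosts, 126 usable); 192.168.188.128/25 (77 hosts, 126 usable); 192.168.189.0/26 (41 hosts, 62 usable)


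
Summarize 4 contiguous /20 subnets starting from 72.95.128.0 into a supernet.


Original prefix: /20
Number of subnets: 4 = 2^2
New prefix = 20 - 2 = 18
Supernet: 72.95.128.0/18


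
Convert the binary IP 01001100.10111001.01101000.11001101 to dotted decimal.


01001100 = 76
10111001 = 185
01101000 = 104
11001101 = 205
IP: 76.185.104.205


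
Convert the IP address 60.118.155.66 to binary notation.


60 = 00111100
118 = 01110110
155 = 10011011
66 = 01000010
Binary: 00111100.01110110.10011011.01000010


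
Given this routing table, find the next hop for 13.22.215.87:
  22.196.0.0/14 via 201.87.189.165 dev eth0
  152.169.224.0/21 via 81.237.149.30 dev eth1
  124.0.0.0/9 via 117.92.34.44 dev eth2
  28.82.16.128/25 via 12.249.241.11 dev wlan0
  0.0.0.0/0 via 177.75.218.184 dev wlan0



Longest prefix match for 13.22.215.87:
  /14 22.196.0.0: no
  /21 152.169.224.0: no
  /9 124.0.0.0: no
  /25 28.82.16.128: no
  /0 0.0.0.0: MATCH
Selected: next-hop 177.75.218.184 via wlan0 (matched /0)


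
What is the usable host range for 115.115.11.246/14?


Network: 115.112.0.0
Broadcast: 115.115.255.255
First usable = network + 1
Last usable = broadcast - 1
Range: 115.112.0.1 to 115.115.255.254


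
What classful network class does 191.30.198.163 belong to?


First octet: 191
Binary: 10111111
10xxxxxx -> Class B (128-191)
Class B, default mask 255.255.0.0 (/16)


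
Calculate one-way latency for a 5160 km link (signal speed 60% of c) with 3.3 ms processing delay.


Speed = 0.6 * 3e5 km/s = 180000 km/s
Propagation delay = 5160 / 180000 = 0.0287 s = 28.6667 ms
Processing delay = 3.3 ms
Total one-way latency = 31.9667 ms


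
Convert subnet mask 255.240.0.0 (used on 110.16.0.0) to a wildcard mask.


Subnet mask: 255.240.0.0
Wildcard = 255.255.255.255 - subnet mask
255 - 255 = 0
255 - 240 = 15
255 - 0 = 255
255 - 0 = 255
Wildcard: 0.15.255.255


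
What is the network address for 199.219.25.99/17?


IP:   11000111.11011011.00011001.01100011
Mask: 11111111.11111111.10000000.00000000
AND operation:
Net:  11000111.11011011.00000000.00000000
Network: 199.219.0.0/17


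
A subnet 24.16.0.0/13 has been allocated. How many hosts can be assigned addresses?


Host bits = 32 - 13 = 19
Total addresses = 2^19 = 524288
Usable = total - 2 (network and broadcast)
Usable hosts: 524286


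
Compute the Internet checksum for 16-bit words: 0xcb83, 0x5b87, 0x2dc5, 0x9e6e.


Sum all words (with carry folding):
+ 0xcb83 = 0xcb83
+ 0x5b87 = 0x270b
+ 0x2dc5 = 0x54d0
+ 0x9e6e = 0xf33e
One's complement: ~0xf33e
Checksum = 0x0cc1


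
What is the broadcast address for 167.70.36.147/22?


Network: 167.70.36.0/22
Host bits = 10
Set all host bits to 1:
Broadcast: 167.70.39.255


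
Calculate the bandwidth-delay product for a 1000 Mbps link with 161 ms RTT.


BDP = bandwidth * RTT
= 1000 Mbps * 161 ms
= 1000 * 1e6 * 161 / 1000 bits
= 161000000 bits
= 20125000 bytes
= 19653.3203 KB
BDP = 161000000 bits (20125000 bytes)


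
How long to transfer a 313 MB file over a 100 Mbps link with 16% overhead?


Effective throughput = 100 * (1 - 16/100) = 84 Mbps
File size in Mb = 313 * 8 = 2504 Mb
Time = 2504 / 84
Time = 29.8095 seconds


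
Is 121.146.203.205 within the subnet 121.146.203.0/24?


Subnet network: 121.146.203.0
Test IP AND mask: 121.146.203.0
Yes, 121.146.203.205 is in 121.146.203.0/24


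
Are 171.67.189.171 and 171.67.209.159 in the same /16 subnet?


Mask: 255.255.0.0
171.67.189.171 AND mask = 171.67.0.0
171.67.209.159 AND mask = 171.67.0.0
Yes, same subnet (171.67.0.0)


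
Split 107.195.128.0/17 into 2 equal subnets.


New prefix = 17 + 1 = 18
Each subnet has 16384 addresses
  107.195.128.0/18
  107.195.192.0/18
Subnets: 107.195.128.0/18, 107.195.192.0/18


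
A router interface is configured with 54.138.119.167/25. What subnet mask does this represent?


/25 means 25 network bits, 7 host bits
Binary: 11111111111111111111111110000000
Mask: 255.255.255.128


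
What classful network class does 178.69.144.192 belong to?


First octet: 178
Binary: 10110010
10xxxxxx -> Class B (128-191)
Class B, default mask 255.255.0.0 (/16)


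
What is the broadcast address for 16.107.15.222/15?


Network: 16.106.0.0/15
Host bits = 17
Set all host bits to 1:
Broadcast: 16.107.255.255


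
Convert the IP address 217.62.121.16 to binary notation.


217 = 11011001
62 = 00111110
121 = 01111001
16 = 00010000
Binary: 11011001.00111110.01111001.00010000


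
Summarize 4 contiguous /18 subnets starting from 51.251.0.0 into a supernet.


Original prefix: /18
Number of subnets: 4 = 2^2
New prefix = 18 - 2 = 16
Supernet: 51.251.0.0/16


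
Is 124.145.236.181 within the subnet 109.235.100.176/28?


Subnet network: 109.235.100.176
Test IP AND mask: 124.145.236.176
No, 124.145.236.181 is not in 109.235.100.176/28


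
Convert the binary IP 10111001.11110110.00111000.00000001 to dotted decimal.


10111001 = 185
11110110 = 246
00111000 = 56
00000001 = 1
IP: 185.246.56.1


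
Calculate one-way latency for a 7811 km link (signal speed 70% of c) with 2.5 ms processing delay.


Speed = 0.7 * 3e5 km/s = 210000 km/s
Propagation delay = 7811 / 210000 = 0.0372 s = 37.1952 ms
Processing delay = 2.5 ms
Total one-way latency = 39.6952 ms


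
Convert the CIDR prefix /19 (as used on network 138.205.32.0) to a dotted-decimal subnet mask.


/19 means 19 network bits, 13 host bits
Binary: 11111111111111111110000000000000
Mask: 255.255.224.0


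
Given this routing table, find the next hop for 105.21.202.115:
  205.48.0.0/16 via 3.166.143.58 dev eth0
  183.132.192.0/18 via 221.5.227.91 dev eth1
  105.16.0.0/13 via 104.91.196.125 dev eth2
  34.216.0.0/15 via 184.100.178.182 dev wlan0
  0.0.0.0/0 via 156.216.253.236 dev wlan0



Longest prefix match for 105.21.202.115:
  /16 205.48.0.0: no
  /18 183.132.192.0: no
  /13 105.16.0.0: MATCH
  /15 34.216.0.0: no
  /0 0.0.0.0: MATCH
Selected: next-hop 104.91.196.125 via eth2 (matched /13)


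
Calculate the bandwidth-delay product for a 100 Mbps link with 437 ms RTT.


BDP = bandwidth * RTT
= 100 Mbps * 437 ms
= 100 * 1e6 * 437 / 1000 bits
= 43700000 bits
= 5462500 bytes
= 5334.4727 KB
BDP = 43700000 bits (5462500 bytes)


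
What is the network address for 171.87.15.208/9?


IP:   10101011.01010111.00001111.11010000
Mask: 11111111.10000000.00000000.00000000
AND operation:
Net:  10101011.00000000.00000000.00000000
Network: 171.0.0.0/9


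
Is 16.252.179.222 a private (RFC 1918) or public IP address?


RFC 1918 private ranges:
  10.0.0.0/8 (10.0.0.0 - 10.255.255.255)
  172.16.0.0/12 (172.16.0.0 - 172.31.255.255)
  192.168.0.0/16 (192.168.0.0 - 192.168.255.255)
Public (not in any RFC 1918 range)


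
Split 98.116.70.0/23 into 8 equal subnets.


New prefix = 23 + 3 = 26
Each subnet has 64 addresses
  98.116.70.0/26
  98.116.70.64/26
  98.116.70.128/26
  98.116.70.192/26
  98.116.71.0/26
  98.116.71.64/26
  98.116.71.128/26
  98.116.71.192/26
Subnets: 98.116.70.0/26, 98.116.70.64/26, 98.116.70.128/26, 98.116.70.192/26, 98.116.71.0/26, 98.116.71.64/26, 98.116.71.128/26, 98.116.71.192/26


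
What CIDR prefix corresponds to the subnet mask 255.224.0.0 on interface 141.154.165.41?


Binary: 11111111.11100000.00000000.00000000
Count leading 1s
Prefix: /11


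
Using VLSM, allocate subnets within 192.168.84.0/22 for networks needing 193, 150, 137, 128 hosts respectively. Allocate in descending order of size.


193 hosts -> /24 (254 usable): 192.168.84.0/24
150 hosts -> /24 (254 usable): 192.168.85.0/24
137 hosts -> /24 (254 usable): 192.168.86.0/24
128 hosts -> /24 (254 usable): 192.168.87.0/24
Allocation: 192.168.84.0/24 (193 hosts, 254 usable); 192.168.85.0/24 (150 hosts, 254 usable); 192.168.86.0/24 (137 hosts, 254 usable); 192.168.87.0/24 (128 hosts, 254 usable)


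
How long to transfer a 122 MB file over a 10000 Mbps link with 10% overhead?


Effective throughput = 10000 * (1 - 10/100) = 9000 Mbps
File size in Mb = 122 * 8 = 976 Mb
Time = 976 / 9000
Time = 0.1084 seconds


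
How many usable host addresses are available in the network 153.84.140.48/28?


Host bits = 32 - 28 = 4
Total addresses = 2^4 = 16
Usable = total - 2 (network and broadcast)
Usable hosts: 14


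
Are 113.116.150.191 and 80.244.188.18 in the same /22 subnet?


Mask: 255.255.252.0
113.116.150.191 AND mask = 113.116.148.0
80.244.188.18 AND mask = 80.244.188.0
No, different subnets (113.116.148.0 vs 80.244.188.0)


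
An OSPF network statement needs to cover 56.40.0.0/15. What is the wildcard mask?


Subnet mask: 255.254.0.0
Wildcard = 255.255.255.255 - subnet mask
255 - 255 = 0
255 - 254 = 1
255 - 0 = 255
255 - 0 = 255
Wildcard: 0.1.255.255


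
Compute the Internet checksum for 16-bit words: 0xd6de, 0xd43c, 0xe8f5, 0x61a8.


Sum all words (with carry folding):
+ 0xd6de = 0xd6de
+ 0xd43c = 0xab1b
+ 0xe8f5 = 0x9411
+ 0x61a8 = 0xf5b9
One's complement: ~0xf5b9
Checksum = 0x0a46


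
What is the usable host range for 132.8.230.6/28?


Network: 132.8.230.0
Broadcast: 132.8.230.15
First usable = network + 1
Last usable = broadcast - 1
Range: 132.8.230.1 to 132.8.230.14


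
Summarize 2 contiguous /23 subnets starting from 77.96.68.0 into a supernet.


Original prefix: /23
Number of subnets: 2 = 2^1
New prefix = 23 - 1 = 22
Supernet: 77.96.68.0/22


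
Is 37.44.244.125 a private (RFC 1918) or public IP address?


RFC 1918 private ranges:
  10.0.0.0/8 (10.0.0.0 - 10.255.255.255)
  172.16.0.0/12 (172.16.0.0 - 172.31.255.255)
  192.168.0.0/16 (192.168.0.0 - 192.168.255.255)
Public (not in any RFC 1918 range)


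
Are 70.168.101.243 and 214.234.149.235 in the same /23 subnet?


Mask: 255.255.254.0
70.168.101.243 AND mask = 70.168.100.0
214.234.149.235 AND mask = 214.234.148.0
No, different subnets (70.168.100.0 vs 214.234.148.0)


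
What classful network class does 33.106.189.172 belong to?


First octet: 33
Binary: 00100001
0xxxxxxx -> Class A (1-126)
Class A, default mask 255.0.0.0 (/8)


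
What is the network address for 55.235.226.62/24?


IP:   00110111.11101011.11100010.00111110
Mask: 11111111.11111111.11111111.00000000
AND operation:
Net:  00110111.11101011.11100010.00000000
Network: 55.235.226.0/24


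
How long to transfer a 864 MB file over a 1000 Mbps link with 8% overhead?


Effective throughput = 1000 * (1 - 8/100) = 920 Mbps
File size in Mb = 864 * 8 = 6912 Mb
Time = 6912 / 920
Time = 7.513 seconds


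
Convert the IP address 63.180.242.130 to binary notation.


63 = 00111111
180 = 10110100
242 = 11110010
130 = 10000010
Binary: 00111111.10110100.11110010.10000010


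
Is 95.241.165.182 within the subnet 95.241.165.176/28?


Subnet network: 95.241.165.176
Test IP AND mask: 95.241.165.176
Yes, 95.241.165.182 is in 95.241.165.176/28


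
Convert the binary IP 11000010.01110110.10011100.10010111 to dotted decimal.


11000010 = 194
01110110 = 118
10011100 = 156
10010111 = 151
IP: 194.118.156.151


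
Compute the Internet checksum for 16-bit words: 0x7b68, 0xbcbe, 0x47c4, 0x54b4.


Sum all words (with carry folding):
+ 0x7b68 = 0x7b68
+ 0xbcbe = 0x3827
+ 0x47c4 = 0x7feb
+ 0x54b4 = 0xd49f
One's complement: ~0xd49f
Checksum = 0x2b60


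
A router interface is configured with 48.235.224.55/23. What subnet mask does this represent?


/23 means 23 network bits, 9 host bits
Binary: 11111111111111111111111000000000
Mask: 255.255.254.0


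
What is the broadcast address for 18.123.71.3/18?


Network: 18.123.64.0/18
Host bits = 14
Set all host bits to 1:
Broadcast: 18.123.127.255


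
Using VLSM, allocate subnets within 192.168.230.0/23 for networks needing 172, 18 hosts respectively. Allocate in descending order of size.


172 hosts -> /24 (254 usable): 192.168.230.0/24
18 hosts -> /27 (30 usable): 192.168.231.0/27
Allocation: 192.168.230.0/24 (172 hosts, 254 usable); 192.168.231.0/27 (18 hosts, 30 usable)


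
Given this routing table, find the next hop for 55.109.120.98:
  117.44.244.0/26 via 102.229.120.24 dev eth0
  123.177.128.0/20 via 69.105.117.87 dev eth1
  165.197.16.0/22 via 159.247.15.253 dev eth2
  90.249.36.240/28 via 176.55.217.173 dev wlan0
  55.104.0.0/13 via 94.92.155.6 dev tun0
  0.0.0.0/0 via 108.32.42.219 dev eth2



Longest prefix match for 55.109.120.98:
  /26 117.44.244.0: no
  /20 123.177.128.0: no
  /22 165.197.16.0: no
  /28 90.249.36.240: no
  /13 55.104.0.0: MATCH
  /0 0.0.0.0: MATCH
Selected: next-hop 94.92.155.6 via tun0 (matched /13)


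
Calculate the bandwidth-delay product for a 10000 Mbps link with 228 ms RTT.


BDP = bandwidth * RTT
= 10000 Mbps * 228 ms
= 10000 * 1e6 * 228 / 1000 bits
= 2280000000 bits
= 285000000 bytes
= 278320.3125 KB
BDP = 2280000000 bits (285000000 bytes)


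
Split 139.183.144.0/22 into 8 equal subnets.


New prefix = 22 + 3 = 25
Each subnet has 128 addresses
  139.183.144.0/25
  139.183.144.128/25
  139.183.145.0/25
  139.183.145.128/25
  139.183.146.0/25
  139.183.146.128/25
  139.183.147.0/25
  139.183.147.128/25
Subnets: 139.183.144.0/25, 139.183.144.128/25, 139.183.145.0/25, 139.183.145.128/25, 139.183.146.0/25, 139.183.146.128/25, 139.183.147.0/25, 139.183.147.128/25


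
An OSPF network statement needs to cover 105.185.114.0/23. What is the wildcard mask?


Subnet mask: 255.255.254.0
Wildcard = 255.255.255.255 - subnet mask
255 - 255 = 0
255 - 255 = 0
255 - 254 = 1
255 - 0 = 255
Wildcard: 0.0.1.255


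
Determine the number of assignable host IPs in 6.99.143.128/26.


Host bits = 32 - 26 = 6
Total addresses = 2^6 = 64
Usable = total - 2 (network and broadcast)
Usable hosts: 62


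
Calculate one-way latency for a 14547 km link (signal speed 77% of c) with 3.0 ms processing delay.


Speed = 0.77 * 3e5 km/s = 231000 km/s
Propagation delay = 14547 / 231000 = 0.063 s = 62.974 ms
Processing delay = 3.0 ms
Total one-way latency = 65.974 ms


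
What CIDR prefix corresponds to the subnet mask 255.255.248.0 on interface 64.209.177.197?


Binary: 11111111.11111111.11111000.00000000
Count leading 1s
Prefix: /21


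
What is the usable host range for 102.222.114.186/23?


Network: 102.222.114.0
Broadcast: 102.222.115.255
First usable = network + 1
Last usable = broadcast - 1
Range: 102.222.114.1 to 102.222.115.254


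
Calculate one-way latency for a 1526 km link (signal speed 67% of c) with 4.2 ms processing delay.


Speed = 0.67 * 3e5 km/s = 201000 km/s
Propagation delay = 1526 / 201000 = 0.0076 s = 7.592 ms
Processing delay = 4.2 ms
Total one-way latency = 11.792 ms


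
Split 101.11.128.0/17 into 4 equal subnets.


New prefix = 17 + 2 = 19
Each subnet has 8192 addresses
  101.11.128.0/19
  101.11.160.0/19
  101.11.192.0/19
  101.11.224.0/19
Subnets: 101.11.128.0/19, 101.11.160.0/19, 101.11.192.0/19, 101.11.224.0/19


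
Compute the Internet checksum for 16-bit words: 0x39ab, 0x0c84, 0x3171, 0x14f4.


Sum all words (with carry folding):
+ 0x39ab = 0x39ab
+ 0x0c84 = 0x462f
+ 0x3171 = 0x77a0
+ 0x14f4 = 0x8c94
One's complement: ~0x8c94
Checksum = 0x736b


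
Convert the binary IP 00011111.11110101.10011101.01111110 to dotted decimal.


00011111 = 31
11110101 = 245
10011101 = 157
01111110 = 126
IP: 31.245.157.126


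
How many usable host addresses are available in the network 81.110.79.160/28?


Host bits = 32 - 28 = 4
Total addresses = 2^4 = 16
Usable = total - 2 (network and broadcast)
Usable hosts: 14


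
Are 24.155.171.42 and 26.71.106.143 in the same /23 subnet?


Mask: 255.255.254.0
24.155.171.42 AND mask = 24.155.170.0
26.71.106.143 AND mask = 26.71.106.0
No, different subnets (24.155.170.0 vs 26.71.106.0)


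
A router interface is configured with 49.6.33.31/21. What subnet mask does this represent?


/21 means 21 network bits, 11 host bits
Binary: 11111111111111111111100000000000
Mask: 255.255.248.0


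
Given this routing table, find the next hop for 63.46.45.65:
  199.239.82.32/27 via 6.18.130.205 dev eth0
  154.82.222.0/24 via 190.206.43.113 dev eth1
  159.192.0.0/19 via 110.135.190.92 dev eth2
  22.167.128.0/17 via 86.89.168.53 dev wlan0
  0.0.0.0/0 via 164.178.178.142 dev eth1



Longest prefix match for 63.46.45.65:
  /27 199.239.82.32: no
  /24 154.82.222.0: no
  /19 159.192.0.0: no
  /17 22.167.128.0: no
  /0 0.0.0.0: MATCH
Selected: next-hop 164.178.178.142 via eth1 (matched /0)


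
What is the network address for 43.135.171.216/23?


IP:   00101011.10000111.10101011.11011000
Mask: 11111111.11111111.11111110.00000000
AND operation:
Net:  00101011.10000111.10101010.00000000
Network: 43.135.170.0/23


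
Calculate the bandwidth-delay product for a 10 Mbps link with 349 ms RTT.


BDP = bandwidth * RTT
= 10 Mbps * 349 ms
= 10 * 1e6 * 349 / 1000 bits
= 3490000 bits
= 436250 bytes
= 426.0254 KB
BDP = 3490000 bits (436250 bytes)


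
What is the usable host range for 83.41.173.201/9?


Network: 83.0.0.0
Broadcast: 83.127.255.255
First usable = network + 1
Last usable = broadcast - 1
Range: 83.0.0.1 to 83.127.255.254


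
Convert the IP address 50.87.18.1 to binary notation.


50 = 00110010
87 = 01010111
18 = 00010010
1 = 00000001
Binary: 00110010.01010111.00010010.00000001


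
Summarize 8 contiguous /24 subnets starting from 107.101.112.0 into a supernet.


Original prefix: /24
Number of subnets: 8 = 2^3
New prefix = 24 - 3 = 21
Supernet: 107.101.112.0/21


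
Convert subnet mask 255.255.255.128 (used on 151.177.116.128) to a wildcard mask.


Subnet mask: 255.255.255.128
Wildcard = 255.255.255.255 - subnet mask
255 - 255 = 0
255 - 255 = 0
255 - 255 = 0
255 - 128 = 127
Wildcard: 0.0.0.127


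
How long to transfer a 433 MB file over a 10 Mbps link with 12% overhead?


Effective throughput = 10 * (1 - 12/100) = 8.8 Mbps
File size in Mb = 433 * 8 = 3464 Mb
Time = 3464 / 8.8
Time = 393.6364 seconds


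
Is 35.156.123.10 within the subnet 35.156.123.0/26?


Subnet network: 35.156.123.0
Test IP AND mask: 35.156.123.0
Yes, 35.156.123.10 is in 35.156.123.0/26


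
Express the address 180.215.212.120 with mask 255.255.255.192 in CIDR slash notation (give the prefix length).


Binary: 11111111.11111111.11111111.11000000
Count leading 1s
Prefix: /26


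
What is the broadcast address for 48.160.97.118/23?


Network: 48.160.96.0/23
Host bits = 9
Set all host bits to 1:
Broadcast: 48.160.97.255


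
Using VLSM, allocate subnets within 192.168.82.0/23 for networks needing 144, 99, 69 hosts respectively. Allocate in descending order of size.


144 hosts -> /24 (254 usable): 192.168.82.0/24
99 hosts -> /25 (126 usable): 192.168.83.0/25
69 hosts -> /25 (126 usable): 192.168.83.128/25
Allocation: 192.168.82.0/24 (144 hosts, 254 usable); 192.168.83.0/25 (99 hosts, 126 usable); 192.168.83.128/25 (69 hosts, 126 usable)


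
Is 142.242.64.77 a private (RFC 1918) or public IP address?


RFC 1918 private ranges:
  10.0.0.0/8 (10.0.0.0 - 10.255.255.255)
  172.16.0.0/12 (172.16.0.0 - 172.31.255.255)
  192.168.0.0/16 (192.168.0.0 - 192.168.255.255)
Public (not in any RFC 1918 range)


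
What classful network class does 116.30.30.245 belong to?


First octet: 116
Binary: 01110100
0xxxxxxx -> Class A (1-126)
Class A, default mask 255.0.0.0 (/8)


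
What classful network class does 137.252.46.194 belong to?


First octet: 137
Binary: 10001001
10xxxxxx -> Class B (128-191)
Class B, default mask 255.255.0.0 (/16)


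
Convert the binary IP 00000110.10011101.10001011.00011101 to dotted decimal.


00000110 = 6
10011101 = 157
10001011 = 139
00011101 = 29
IP: 6.157.139.29


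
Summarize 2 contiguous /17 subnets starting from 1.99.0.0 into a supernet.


Original prefix: /17
Number of subnets: 2 = 2^1
New prefix = 17 - 1 = 16
Supernet: 1.99.0.0/16


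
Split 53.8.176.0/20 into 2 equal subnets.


New prefix = 20 + 1 = 21
Each subnet has 2048 addresses
  53.8.176.0/21
  53.8.184.0/21
Subnets: 53.8.176.0/21, 53.8.184.0/21


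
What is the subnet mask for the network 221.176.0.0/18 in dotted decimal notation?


/18 means 18 network bits, 14 host bits
Binary: 11111111111111111100000000000000
Mask: 255.255.192.0


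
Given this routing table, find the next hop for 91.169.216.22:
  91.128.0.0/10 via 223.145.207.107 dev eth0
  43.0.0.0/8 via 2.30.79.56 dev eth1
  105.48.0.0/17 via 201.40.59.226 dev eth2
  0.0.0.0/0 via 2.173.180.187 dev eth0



Longest prefix match for 91.169.216.22:
  /10 91.128.0.0: MATCH
  /8 43.0.0.0: no
  /17 105.48.0.0: no
  /0 0.0.0.0: MATCH
Selected: next-hop 223.145.207.107 via eth0 (matched /10)


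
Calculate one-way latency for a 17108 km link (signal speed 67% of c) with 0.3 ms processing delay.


Speed = 0.67 * 3e5 km/s = 201000 km/s
Propagation delay = 17108 / 201000 = 0.0851 s = 85.1144 ms
Processing delay = 0.3 ms
Total one-way latency = 85.4144 ms


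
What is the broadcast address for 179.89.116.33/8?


Network: 179.0.0.0/8
Host bits = 24
Set all host bits to 1:
Broadcast: 179.255.255.255


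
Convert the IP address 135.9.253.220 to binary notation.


135 = 10000111
9 = 00001001
253 = 11111101
220 = 11011100
Binary: 10000111.00001001.11111101.11011100


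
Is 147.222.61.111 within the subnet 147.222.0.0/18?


Subnet network: 147.222.0.0
Test IP AND mask: 147.222.0.0
Yes, 147.222.61.111 is in 147.222.0.0/18


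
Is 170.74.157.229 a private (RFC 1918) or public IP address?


RFC 1918 private ranges:
  10.0.0.0/8 (10.0.0.0 - 10.255.255.255)
  172.16.0.0/12 (172.16.0.0 - 172.31.255.255)
  192.168.0.0/16 (192.168.0.0 - 192.168.255.255)
Public (not in any RFC 1918 range)


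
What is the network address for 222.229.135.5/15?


IP:   11011110.11100101.10000111.00000101
Mask: 11111111.11111110.00000000.00000000
AND operation:
Net:  11011110.11100100.00000000.00000000
Network: 222.228.0.0/15


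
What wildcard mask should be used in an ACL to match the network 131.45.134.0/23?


Subnet mask: 255.255.254.0
Wildcard = 255.255.255.255 - subnet mask
255 - 255 = 0
255 - 255 = 0
255 - 254 = 1
255 - 0 = 255
Wildcard: 0.0.1.255


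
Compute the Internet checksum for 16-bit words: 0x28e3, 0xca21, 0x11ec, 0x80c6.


Sum all words (with carry folding):
+ 0x28e3 = 0x28e3
+ 0xca21 = 0xf304
+ 0x11ec = 0x04f1
+ 0x80c6 = 0x85b7
One's complement: ~0x85b7
Checksum = 0x7a48


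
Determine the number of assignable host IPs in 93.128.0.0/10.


Host bits = 32 - 10 = 22
Total addresses = 2^22 = 4194304
Usable = total - 2 (network and broadcast)
Usable hosts: 4194302


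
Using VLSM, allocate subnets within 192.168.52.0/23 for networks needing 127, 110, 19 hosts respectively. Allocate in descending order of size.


127 hosts -> /24 (254 usable): 192.168.52.0/24
110 hosts -> /25 (126 usable): 192.168.53.0/25
19 hosts -> /27 (30 usable): 192.168.53.128/27
Allocation: 192.168.52.0/24 (127 hosts, 254 usable); 192.168.53.0/25 (110 hosts, 126 usable); 192.168.53.128/27 (19 hosts, 30 usable)


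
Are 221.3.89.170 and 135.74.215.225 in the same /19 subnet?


Mask: 255.255.224.0
221.3.89.170 AND mask = 221.3.64.0
135.74.215.225 AND mask = 135.74.192.0
No, different subnets (221.3.64.0 vs 135.74.192.0)


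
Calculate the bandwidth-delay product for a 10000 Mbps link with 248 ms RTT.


BDP = bandwidth * RTT
= 10000 Mbps * 248 ms
= 10000 * 1e6 * 248 / 1000 bits
= 2480000000 bits
= 310000000 bytes
= 302734.375 KB
BDP = 2480000000 bits (310000000 bytes)


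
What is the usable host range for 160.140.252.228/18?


Network: 160.140.192.0
Broadcast: 160.140.255.255
First usable = network + 1
Last usable = broadcast - 1
Range: 160.140.192.1 to 160.140.255.254


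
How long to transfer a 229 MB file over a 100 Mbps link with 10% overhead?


Effective throughput = 100 * (1 - 10/100) = 90 Mbps
File size in Mb = 229 * 8 = 1832 Mb
Time = 1832 / 90
Time = 20.3556 seconds


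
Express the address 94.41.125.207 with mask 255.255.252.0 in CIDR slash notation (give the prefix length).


Binary: 11111111.11111111.11111100.00000000
Count leading 1s
Prefix: /22


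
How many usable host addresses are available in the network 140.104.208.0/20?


Host bits = 32 - 20 = 12
Total addresses = 2^12 = 4096
Usable = total - 2 (network and broadcast)
Usable hosts: 4094


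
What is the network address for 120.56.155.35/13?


IP:   01111000.00111000.10011011.00100011
Mask: 11111111.11111000.00000000.00000000
AND operation:
Net:  01111000.00111000.00000000.00000000
Network: 120.56.0.0/13


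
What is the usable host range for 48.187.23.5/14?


Network: 48.184.0.0
Broadcast: 48.187.255.255
First usable = network + 1
Last usable = broadcast - 1
Range: 48.184.0.1 to 48.187.255.254


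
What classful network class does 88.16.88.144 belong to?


First octet: 88
Binary: 01011000
0xxxxxxx -> Class A (1-126)
Class A, default mask 255.0.0.0 (/8)


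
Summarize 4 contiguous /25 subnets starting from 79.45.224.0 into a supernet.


Original prefix: /25
Number of subnets: 4 = 2^2
New prefix = 25 - 2 = 23
Supernet: 79.45.224.0/23


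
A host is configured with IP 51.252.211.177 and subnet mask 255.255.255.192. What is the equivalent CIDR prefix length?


Binary: 11111111.11111111.11111111.11000000
Count leading 1s
Prefix: /26


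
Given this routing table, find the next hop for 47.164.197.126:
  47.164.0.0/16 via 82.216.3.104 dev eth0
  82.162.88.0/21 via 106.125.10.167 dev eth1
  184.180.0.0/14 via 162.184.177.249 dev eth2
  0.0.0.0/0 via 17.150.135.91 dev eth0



Longest prefix match for 47.164.197.126:
  /16 47.164.0.0: MATCH
  /21 82.162.88.0: no
  /14 184.180.0.0: no
  /0 0.0.0.0: MATCH
Selected: next-hop 82.216.3.104 via eth0 (matched /16)


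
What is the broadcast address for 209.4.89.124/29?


Network: 209.4.89.120/29
Host bits = 3
Set all host bits to 1:
Broadcast: 209.4.89.127


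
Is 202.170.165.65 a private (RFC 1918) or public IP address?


RFC 1918 private ranges:
  10.0.0.0/8 (10.0.0.0 - 10.255.255.255)
  172.16.0.0/12 (172.16.0.0 - 172.31.255.255)
  192.168.0.0/16 (192.168.0.0 - 192.168.255.255)
Public (not in any RFC 1918 range)


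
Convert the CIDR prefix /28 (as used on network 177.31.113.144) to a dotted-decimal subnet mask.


/28 means 28 network bits, 4 host bits
Binary: 11111111111111111111111111110000
Mask: 255.255.255.240


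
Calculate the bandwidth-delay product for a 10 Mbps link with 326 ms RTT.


BDP = bandwidth * RTT
= 10 Mbps * 326 ms
= 10 * 1e6 * 326 / 1000 bits
= 3260000 bits
= 407500 bytes
= 397.9492 KB
BDP = 3260000 bits (407500 bytes)


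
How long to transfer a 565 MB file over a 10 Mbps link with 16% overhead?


Effective throughput = 10 * (1 - 16/100) = 8.4 Mbps
File size in Mb = 565 * 8 = 4520 Mb
Time = 4520 / 8.4
Time = 538.0952 seconds


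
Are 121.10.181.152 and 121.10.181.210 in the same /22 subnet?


Mask: 255.255.252.0
121.10.181.152 AND mask = 121.10.180.0
121.10.181.210 AND mask = 121.10.180.0
Yes, same subnet (121.10.180.0)


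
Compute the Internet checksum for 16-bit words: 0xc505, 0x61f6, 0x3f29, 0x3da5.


Sum all words (with carry folding):
+ 0xc505 = 0xc505
+ 0x61f6 = 0x26fc
+ 0x3f29 = 0x6625
+ 0x3da5 = 0xa3ca
One's complement: ~0xa3ca
Checksum = 0x5c35


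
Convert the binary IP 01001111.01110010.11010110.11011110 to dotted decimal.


01001111 = 79
01110010 = 114
11010110 = 214
11011110 = 222
IP: 79.114.214.222


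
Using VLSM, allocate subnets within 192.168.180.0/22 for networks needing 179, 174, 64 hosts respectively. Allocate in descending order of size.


179 hosts -> /24 (254 usable): 192.168.180.0/24
174 hosts -> /24 (254 usable): 192.168.181.0/24
64 hosts -> /25 (126 usable): 192.168.182.0/25
Allocation: 192.168.180.0/24 (179 hosts, 254 usable); 192.168.181.0/24 (174 hosts, 254 usable); 192.168.182.0/25 (64 hosts, 126 usable)


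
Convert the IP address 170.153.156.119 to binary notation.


170 = 10101010
153 = 10011001
156 = 10011100
119 = 01110111
Binary: 10101010.10011001.10011100.01110111


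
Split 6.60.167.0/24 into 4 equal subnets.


New prefix = 24 + 2 = 26
Each subnet has 64 addresses
  6.60.167.0/26
  6.60.167.64/26
  6.60.167.128/26
  6.60.167.192/26
Subnets: 6.60.167.0/26, 6.60.167.64/26, 6.60.167.128/26, 6.60.167.192/26


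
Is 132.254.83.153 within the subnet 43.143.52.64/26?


Subnet network: 43.143.52.64
Test IP AND mask: 132.254.83.128
No, 132.254.83.153 is not in 43.143.52.64/26


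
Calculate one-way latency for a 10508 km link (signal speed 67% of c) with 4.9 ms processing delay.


Speed = 0.67 * 3e5 km/s = 201000 km/s
Propagation delay = 10508 / 201000 = 0.0523 s = 52.2786 ms
Processing delay = 4.9 ms
Total one-way latency = 57.1786 ms


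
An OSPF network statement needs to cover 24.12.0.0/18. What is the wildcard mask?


Subnet mask: 255.255.192.0
Wildcard = 255.255.255.255 - subnet mask
255 - 255 = 0
255 - 255 = 0
255 - 192 = 63
255 - 0 = 255
Wildcard: 0.0.63.255


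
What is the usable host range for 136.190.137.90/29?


Network: 136.190.137.88
Broadcast: 136.190.137.95
First usable = network + 1
Last usable = broadcast - 1
Range: 136.190.137.89 to 136.190.137.94


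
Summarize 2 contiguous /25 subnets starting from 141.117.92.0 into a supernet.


Original prefix: /25
Number of subnets: 2 = 2^1
New prefix = 25 - 1 = 24
Supernet: 141.117.92.0/24


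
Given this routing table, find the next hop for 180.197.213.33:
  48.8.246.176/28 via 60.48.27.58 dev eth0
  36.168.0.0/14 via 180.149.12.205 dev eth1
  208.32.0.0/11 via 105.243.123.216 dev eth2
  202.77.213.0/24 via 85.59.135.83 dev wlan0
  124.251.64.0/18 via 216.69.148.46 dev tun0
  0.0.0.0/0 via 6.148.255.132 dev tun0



Longest prefix match for 180.197.213.33:
  /28 48.8.246.176: no
  /14 36.168.0.0: no
  /11 208.32.0.0: no
  /24 202.77.213.0: no
  /18 124.251.64.0: no
  /0 0.0.0.0: MATCH
Selected: next-hop 6.148.255.132 via tun0 (matched /0)


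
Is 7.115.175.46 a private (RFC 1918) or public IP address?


RFC 1918 private ranges:
  10.0.0.0/8 (10.0.0.0 - 10.255.255.255)
  172.16.0.0/12 (172.16.0.0 - 172.31.255.255)
  192.168.0.0/16 (192.168.0.0 - 192.168.255.255)
Public (not in any RFC 1918 range)


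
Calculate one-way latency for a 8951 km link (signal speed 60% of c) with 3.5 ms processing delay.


Speed = 0.6 * 3e5 km/s = 180000 km/s
Propagation delay = 8951 / 180000 = 0.0497 s = 49.7278 ms
Processing delay = 3.5 ms
Total one-way latency = 53.2278 ms


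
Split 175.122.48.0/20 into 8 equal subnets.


New prefix = 20 + 3 = 23
Each subnet has 512 addresses
  175.122.48.0/23
  175.122.50.0/23
  175.122.52.0/23
  175.122.54.0/23
  175.122.56.0/23
  175.122.58.0/23
  175.122.60.0/23
  175.122.62.0/23
Subnets: 175.122.48.0/23, 175.122.50.0/23, 175.122.52.0/23, 175.122.54.0/23, 175.122.56.0/23, 175.122.58.0/23, 175.122.60.0/23, 175.122.62.0/23


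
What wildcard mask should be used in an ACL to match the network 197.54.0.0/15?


Subnet mask: 255.254.0.0
Wildcard = 255.255.255.255 - subnet mask
255 - 255 = 0
255 - 254 = 1
255 - 0 = 255
255 - 0 = 255
Wildcard: 0.1.255.255


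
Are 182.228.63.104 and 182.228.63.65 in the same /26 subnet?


Mask: 255.255.255.192
182.228.63.104 AND mask = 182.228.63.64
182.228.63.65 AND mask = 182.228.63.64
Yes, same subnet (182.228.63.64)


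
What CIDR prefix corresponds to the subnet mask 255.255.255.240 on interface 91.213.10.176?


Binary: 11111111.11111111.11111111.11110000
Count leading 1s
Prefix: /28


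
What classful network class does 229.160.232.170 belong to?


First octet: 229
Binary: 11100101
1110xxxx -> Class D (224-239)
Class D (multicast), default mask N/A


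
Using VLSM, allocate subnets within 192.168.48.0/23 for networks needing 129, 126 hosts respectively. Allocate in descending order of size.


129 hosts -> /24 (254 usable): 192.168.48.0/24
126 hosts -> /25 (126 usable): 192.168.49.0/25
Allocation: 192.168.48.0/24 (129 hosts, 254 usable); 192.168.49.0/25 (126 hosts, 126 usable)


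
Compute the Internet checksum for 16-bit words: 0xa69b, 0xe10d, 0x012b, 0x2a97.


Sum all words (with carry folding):
+ 0xa69b = 0xa69b
+ 0xe10d = 0x87a9
+ 0x012b = 0x88d4
+ 0x2a97 = 0xb36b
One's complement: ~0xb36b
Checksum = 0x4c94


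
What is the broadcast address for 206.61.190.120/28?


Network: 206.61.190.112/28
Host bits = 4
Set all host bits to 1:
Broadcast: 206.61.190.127


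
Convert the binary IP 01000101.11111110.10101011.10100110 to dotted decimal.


01000101 = 69
11111110 = 254
10101011 = 171
10100110 = 166
IP: 69.254.171.166


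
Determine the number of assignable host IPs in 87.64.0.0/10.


Host bits = 32 - 10 = 22
Total addresses = 2^22 = 4194304
Usable = total - 2 (network and broadcast)
Usable hosts: 4194302


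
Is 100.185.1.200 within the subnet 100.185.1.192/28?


Subnet network: 100.185.1.192
Test IP AND mask: 100.185.1.192
Yes, 100.185.1.200 is in 100.185.1.192/28


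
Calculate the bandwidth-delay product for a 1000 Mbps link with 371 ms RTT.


BDP = bandwidth * RTT
= 1000 Mbps * 371 ms
= 1000 * 1e6 * 371 / 1000 bits
= 371000000 bits
= 46375000 bytes
= 45288.0859 KB
BDP = 371000000 bits (46375000 bytes)


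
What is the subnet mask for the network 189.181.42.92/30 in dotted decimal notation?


/30 means 30 network bits, 2 host bits
Binary: 11111111111111111111111111111100
Mask: 255.255.255.252


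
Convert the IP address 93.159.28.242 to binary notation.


93 = 01011101
159 = 10011111
28 = 00011100
242 = 11110010
Binary: 01011101.10011111.00011100.11110010


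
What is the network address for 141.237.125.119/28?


IP:   10001101.11101101.01111101.01110111
Mask: 11111111.11111111.11111111.11110000
AND operation:
Net:  10001101.11101101.01111101.01110000
Network: 141.237.125.112/28


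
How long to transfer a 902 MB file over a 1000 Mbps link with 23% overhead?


Effective throughput = 1000 * (1 - 23/100) = 770 Mbps
File size in Mb = 902 * 8 = 7216 Mb
Time = 7216 / 770
Time = 9.3714 seconds


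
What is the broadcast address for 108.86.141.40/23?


Network: 108.86.140.0/23
Host bits = 9
Set all host bits to 1:
Broadcast: 108.86.141.255


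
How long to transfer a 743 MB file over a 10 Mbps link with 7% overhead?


Effective throughput = 10 * (1 - 7/100) = 9.3 Mbps
File size in Mb = 743 * 8 = 5944 Mb
Time = 5944 / 9.3
Time = 639.1398 seconds


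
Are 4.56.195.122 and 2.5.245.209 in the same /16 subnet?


Mask: 255.255.0.0
4.56.195.122 AND mask = 4.56.0.0
2.5.245.209 AND mask = 2.5.0.0
No, different subnets (4.56.0.0 vs 2.5.0.0)


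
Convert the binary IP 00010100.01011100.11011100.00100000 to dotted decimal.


00010100 = 20
01011100 = 92
11011100 = 220
00100000 = 32
IP: 20.92.220.32


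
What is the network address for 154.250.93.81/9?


IP:   10011010.11111010.01011101.01010001
Mask: 11111111.10000000.00000000.00000000
AND operation:
Net:  10011010.10000000.00000000.00000000
Network: 154.128.0.0/9


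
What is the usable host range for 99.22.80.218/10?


Network: 99.0.0.0
Broadcast: 99.63.255.255
First usable = network + 1
Last usable = broadcast - 1
Range: 99.0.0.1 to 99.63.255.254


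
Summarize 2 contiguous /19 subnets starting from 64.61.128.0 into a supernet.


Original prefix: /19
Number of subnets: 2 = 2^1
New prefix = 19 - 1 = 18
Supernet: 64.61.128.0/18


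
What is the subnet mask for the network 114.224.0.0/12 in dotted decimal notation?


/12 means 12 network bits, 20 host bits
Binary: 11111111111100000000000000000000
Mask: 255.240.0.0


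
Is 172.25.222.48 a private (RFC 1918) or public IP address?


RFC 1918 private ranges:
  10.0.0.0/8 (10.0.0.0 - 10.255.255.255)
  172.16.0.0/12 (172.16.0.0 - 172.31.255.255)
  192.168.0.0/16 (192.168.0.0 - 192.168.255.255)
Private (in 172.16.0.0/12)


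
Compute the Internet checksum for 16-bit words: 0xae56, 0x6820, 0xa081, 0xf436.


Sum all words (with carry folding):
+ 0xae56 = 0xae56
+ 0x6820 = 0x1677
+ 0xa081 = 0xb6f8
+ 0xf436 = 0xab2f
One's complement: ~0xab2f
Checksum = 0x54d0


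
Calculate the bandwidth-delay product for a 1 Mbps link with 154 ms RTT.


BDP = bandwidth * RTT
= 1 Mbps * 154 ms
= 1 * 1e6 * 154 / 1000 bits
= 154000 bits
= 19250 bytes
= 18.7988 KB
BDP = 154000 bits (19250 bytes)
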